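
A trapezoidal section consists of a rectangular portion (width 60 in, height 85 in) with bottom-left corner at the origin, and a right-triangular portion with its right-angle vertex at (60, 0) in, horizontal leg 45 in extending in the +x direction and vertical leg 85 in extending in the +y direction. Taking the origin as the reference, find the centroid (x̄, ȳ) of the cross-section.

rectangular portion: A = 60 × 85 = 5100.00, centroid at (30.00, 42.50).
triangular portion: A = ½·45·85 = 1912.50, centroid at (75.00, 28.33).
ΣA = 7012.50 in², ΣAx̄ = 296437.50 in³, ΣAȳ = 270937.50 in³.
x̄ = 296437.50/7012.50 = 42.27 in; ȳ = 270937.50/7012.50 = 38.64 in.

x̄ = 42.27 in, ȳ = 38.64 in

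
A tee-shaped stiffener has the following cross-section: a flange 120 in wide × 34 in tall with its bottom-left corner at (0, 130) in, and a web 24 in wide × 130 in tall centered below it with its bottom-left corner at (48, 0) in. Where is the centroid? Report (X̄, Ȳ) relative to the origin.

X̄ = 60.00 in, Ȳ = 111.47 in

Part | A | x̄ᵢ | ȳᵢ | A·x̄ᵢ | A·ȳᵢ
web | 3120.00 | 60.00 | 65.00 | 187200.00 | 202800.00
flange | 4080.00 | 60.00 | 147.00 | 244800.00 | 599760.00
Σ | 7200.00 |  |  | 432000.00 | 802560.00
X̄ = 432000.00 / 7200.00 = 60.00 in
Ȳ = 802560.00 / 7200.00 = 111.47 in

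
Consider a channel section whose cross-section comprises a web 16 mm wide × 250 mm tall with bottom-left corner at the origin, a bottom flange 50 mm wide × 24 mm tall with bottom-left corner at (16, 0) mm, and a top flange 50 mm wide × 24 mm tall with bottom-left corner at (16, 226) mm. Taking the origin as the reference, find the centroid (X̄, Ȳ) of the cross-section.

X̄ = 20.38 mm, Ȳ = 125.00 mm

web: A = 16 × 250 = 4000.00, centroid at (8.00, 125.00).
bottom flange: A = 50 × 24 = 1200.00, centroid at (41.00, 12.00).
top flange: A = 50 × 24 = 1200.00, centroid at (41.00, 238.00).
ΣA = 6400.00 mm²
ΣAX̄ = (4000.00)(8.00) + (1200.00)(41.00) + (1200.00)(41.00) = 130400.00 mm³
ΣAȲ = (4000.00)(125.00) + (1200.00)(12.00) + (1200.00)(238.00) = 800000.00 mm³
X̄ = 130400.00 / 6400.00 = 20.38 mm
Ȳ = 800000.00 / 6400.00 = 125.00 mm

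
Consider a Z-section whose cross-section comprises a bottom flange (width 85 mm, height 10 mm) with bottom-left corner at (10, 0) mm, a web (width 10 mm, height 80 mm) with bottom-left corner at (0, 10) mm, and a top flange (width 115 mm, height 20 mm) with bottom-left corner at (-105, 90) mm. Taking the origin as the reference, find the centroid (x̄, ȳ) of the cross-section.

Part | A | x̄ᵢ | ȳᵢ | A·x̄ᵢ | A·ȳᵢ
bottom flange | 850.00 | 52.50 | 5.00 | 44625.00 | 4250.00
web | 800.00 | 5.00 | 50.00 | 4000.00 | 40000.00
top flange | 2300.00 | -47.50 | 100.00 | -109250.00 | 230000.00
Σ | 3950.00 |  |  | -60625.00 | 274250.00
x̄ = -60625.00 / 3950.00 = -15.35 mm
ȳ = 274250.00 / 3950.00 = 69.43 mm

x̄ = -15.35 mm, ȳ = 69.43 mm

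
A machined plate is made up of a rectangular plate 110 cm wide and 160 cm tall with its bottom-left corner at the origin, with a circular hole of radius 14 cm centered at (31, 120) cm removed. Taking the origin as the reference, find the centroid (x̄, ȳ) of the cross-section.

plate: A = 110 × 160 = 17600.00, centroid at (55.00, 80.00).
hole: A = −π·14² = -615.75, centroid at (31.00, 120.00).
ΣA = 16984.25 cm²
ΣAx̄ = (17600.00)(55.00) + (-615.75)(31.00) = 948911.68 cm³
ΣAȳ = (17600.00)(80.00) + (-615.75)(120.00) = 1334109.74 cm³
x̄ = 948911.68 / 16984.25 = 55.87 cm
ȳ = 1334109.74 / 16984.25 = 78.55 cm

x̄ = 55.87 cm, ȳ = 78.55 cm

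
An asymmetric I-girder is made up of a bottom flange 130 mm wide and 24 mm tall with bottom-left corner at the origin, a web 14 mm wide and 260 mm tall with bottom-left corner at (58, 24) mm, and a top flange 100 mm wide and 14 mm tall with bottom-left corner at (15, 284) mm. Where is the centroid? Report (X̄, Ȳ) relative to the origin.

bottom flange: A = 130 × 24 = 3120.00, centroid at (65.00, 12.00).
web: A = 14 × 260 = 3640.00, centroid at (65.00, 154.00).
top flange: A = 100 × 14 = 1400.00, centroid at (65.00, 291.00).
ΣA = 8160.00 mm²
ΣAX̄ = (3120.00)(65.00) + (3640.00)(65.00) + (1400.00)(65.00) = 530400.00 mm³
ΣAȲ = (3120.00)(12.00) + (3640.00)(154.00) + (1400.00)(291.00) = 1005400.00 mm³
X̄ = 530400.00 / 8160.00 = 65.00 mm
Ȳ = 1005400.00 / 8160.00 = 123.21 mm

X̄ = 65.00 mm, Ȳ = 123.21 mm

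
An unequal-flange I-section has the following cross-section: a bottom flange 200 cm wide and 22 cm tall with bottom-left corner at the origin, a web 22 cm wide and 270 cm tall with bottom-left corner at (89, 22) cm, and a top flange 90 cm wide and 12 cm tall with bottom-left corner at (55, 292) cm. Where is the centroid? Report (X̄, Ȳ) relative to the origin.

X̄ = 100.00 cm, Ȳ = 114.08 cm

bottom flange: A = 200 × 22 = 4400.00, centroid at (100.00, 11.00).
web: A = 22 × 270 = 5940.00, centroid at (100.00, 157.00).
top flange: A = 90 × 12 = 1080.00, centroid at (100.00, 298.00).
ΣA = 11420.00 cm²
ΣAX̄ = (4400.00)(100.00) + (5940.00)(100.00) + (1080.00)(100.00) = 1142000.00 cm³
ΣAȲ = (4400.00)(11.00) + (5940.00)(157.00) + (1080.00)(298.00) = 1302820.00 cm³
X̄ = 1142000.00 / 11420.00 = 100.00 cm
Ȳ = 1302820.00 / 11420.00 = 114.08 cm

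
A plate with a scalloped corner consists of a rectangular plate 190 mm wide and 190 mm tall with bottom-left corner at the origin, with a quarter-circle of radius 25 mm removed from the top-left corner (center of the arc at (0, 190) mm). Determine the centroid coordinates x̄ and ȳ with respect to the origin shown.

x̄ = 96.16 mm, ȳ = 93.84 mm

plate: A = 190 × 190 = 36100.00, centroid at (95.00, 95.00).
removed quarter-circle: A = −¼π·25² = -490.87, centroid at (10.61, 179.39).
ΣA = 35609.13 mm²
ΣAx̄ = (36100.00)(95.00) + (-490.87)(10.61) = 3424291.67 mm³
ΣAȳ = (36100.00)(95.00) + (-490.87)(179.39) = 3341442.30 mm³
x̄ = 3424291.67 / 35609.13 = 96.16 mm
ȳ = 3341442.30 / 35609.13 = 93.84 mm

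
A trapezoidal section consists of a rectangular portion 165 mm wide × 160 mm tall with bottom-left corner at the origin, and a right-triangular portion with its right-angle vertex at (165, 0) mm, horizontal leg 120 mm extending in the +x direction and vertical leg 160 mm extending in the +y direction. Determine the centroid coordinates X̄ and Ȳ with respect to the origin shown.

X̄ = 115.17 mm, Ȳ = 72.89 mm

rectangular portion: A = 165 × 160 = 26400.00, centroid at (82.50, 80.00).
triangular portion: A = ½·120·160 = 9600.00, centroid at (205.00, 53.33).
ΣA = 36000.00 mm², ΣAX̄ = 4146000.00 mm³, ΣAȲ = 2624000.00 mm³.
X̄ = 4146000.00/36000.00 = 115.17 mm; Ȳ = 2624000.00/36000.00 = 72.89 mm.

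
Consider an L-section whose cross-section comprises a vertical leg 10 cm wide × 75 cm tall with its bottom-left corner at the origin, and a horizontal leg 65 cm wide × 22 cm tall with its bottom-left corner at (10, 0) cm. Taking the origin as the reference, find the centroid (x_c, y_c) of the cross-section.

x_c = 29.60 cm, y_c = 20.12 cm

vertical leg: A = 10 × 75 = 750.00, centroid at (5.00, 37.50).
horizontal leg: A = 65 × 22 = 1430.00, centroid at (42.50, 11.00).
ΣA = 2180.00 cm²
ΣAx_c = (750.00)(5.00) + (1430.00)(42.50) = 64525.00 cm³
ΣAy_c = (750.00)(37.50) + (1430.00)(11.00) = 43855.00 cm³
x_c = 64525.00 / 2180.00 = 29.60 cm
y_c = 43855.00 / 2180.00 = 20.12 cm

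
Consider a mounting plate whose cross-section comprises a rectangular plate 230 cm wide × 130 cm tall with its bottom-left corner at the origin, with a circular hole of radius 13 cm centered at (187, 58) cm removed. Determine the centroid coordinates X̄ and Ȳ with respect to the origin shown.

X̄ = 113.70 cm, Ȳ = 65.13 cm

Part | A | x̄ᵢ | ȳᵢ | A·x̄ᵢ | A·ȳᵢ
plate | 29900.00 | 115.00 | 65.00 | 3438500.00 | 1943500.00
hole | -530.93 | 187.00 | 58.00 | -99283.75 | -30793.89
Σ | 29369.07 |  |  | 3339216.25 | 1912706.11
X̄ = 3339216.25 / 29369.07 = 113.70 cm
Ȳ = 1912706.11 / 29369.07 = 65.13 cm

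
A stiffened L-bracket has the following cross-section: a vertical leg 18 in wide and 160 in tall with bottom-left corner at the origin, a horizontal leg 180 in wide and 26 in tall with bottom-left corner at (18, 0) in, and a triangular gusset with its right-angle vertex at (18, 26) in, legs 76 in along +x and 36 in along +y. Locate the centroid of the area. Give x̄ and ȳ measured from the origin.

x̄ = 66.16 in, ȳ = 38.44 in

vertical leg: A = 18 × 160 = 2880.00, centroid at (9.00, 80.00).
horizontal leg: A = 180 × 26 = 4680.00, centroid at (108.00, 13.00).
gusset: A = ½·76·36 = 1368.00, centroid at (43.33, 38.00).
ΣA = 8928.00 in², ΣAx̄ = 590640.00 in³, ΣAȳ = 343224.00 in³.
x̄ = 590640.00/8928.00 = 66.16 in; ȳ = 343224.00/8928.00 = 38.44 in.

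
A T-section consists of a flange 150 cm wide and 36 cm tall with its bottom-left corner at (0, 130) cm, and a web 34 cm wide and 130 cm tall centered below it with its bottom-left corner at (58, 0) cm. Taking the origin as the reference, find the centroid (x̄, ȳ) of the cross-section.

x̄ = 75.00 cm, ȳ = 110.64 cm

web: A = 34 × 130 = 4420.00, centroid at (75.00, 65.00).
flange: A = 150 × 36 = 5400.00, centroid at (75.00, 148.00).
ΣA = 9820.00 cm², ΣAx̄ = 736500.00 cm³, ΣAȳ = 1086500.00 cm³.
x̄ = 736500.00/9820.00 = 75.00 cm; ȳ = 1086500.00/9820.00 = 110.64 cm.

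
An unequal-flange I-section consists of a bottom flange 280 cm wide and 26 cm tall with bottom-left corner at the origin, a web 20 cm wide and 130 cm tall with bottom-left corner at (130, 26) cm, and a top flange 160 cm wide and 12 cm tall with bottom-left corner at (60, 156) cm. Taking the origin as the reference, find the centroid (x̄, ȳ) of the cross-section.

x̄ = 140.00 cm, ȳ = 54.43 cm

Part | A | x̄ᵢ | ȳᵢ | A·x̄ᵢ | A·ȳᵢ
bottom flange | 7280.00 | 140.00 | 13.00 | 1019200.00 | 94640.00
web | 2600.00 | 140.00 | 91.00 | 364000.00 | 236600.00
top flange | 1920.00 | 140.00 | 162.00 | 268800.00 | 311040.00
Σ | 11800.00 |  |  | 1652000.00 | 642280.00
x̄ = 1652000.00 / 11800.00 = 140.00 cm
ȳ = 642280.00 / 11800.00 = 54.43 cm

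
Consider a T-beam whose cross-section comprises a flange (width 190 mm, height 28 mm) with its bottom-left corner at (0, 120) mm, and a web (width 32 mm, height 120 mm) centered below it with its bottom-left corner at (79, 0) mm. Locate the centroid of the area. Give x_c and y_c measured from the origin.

web: A = 32 × 120 = 3840.00, centroid at (95.00, 60.00).
flange: A = 190 × 28 = 5320.00, centroid at (95.00, 134.00).
ΣA = 9160.00 mm²
ΣAx_c = (3840.00)(95.00) + (5320.00)(95.00) = 870200.00 mm³
ΣAy_c = (3840.00)(60.00) + (5320.00)(134.00) = 943280.00 mm³
x_c = 870200.00 / 9160.00 = 95.00 mm
y_c = 943280.00 / 9160.00 = 102.98 mm

x_c = 95.00 mm, y_c = 102.98 mm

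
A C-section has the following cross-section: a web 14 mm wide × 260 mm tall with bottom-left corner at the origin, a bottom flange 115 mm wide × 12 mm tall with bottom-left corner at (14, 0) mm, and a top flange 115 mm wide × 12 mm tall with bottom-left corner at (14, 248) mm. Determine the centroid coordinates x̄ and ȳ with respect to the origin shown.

x̄ = 34.82 mm, ȳ = 130.00 mm

Part | A | x̄ᵢ | ȳᵢ | A·x̄ᵢ | A·ȳᵢ
web | 3640.00 | 7.00 | 130.00 | 25480.00 | 473200.00
bottom flange | 1380.00 | 71.50 | 6.00 | 98670.00 | 8280.00
top flange | 1380.00 | 71.50 | 254.00 | 98670.00 | 350520.00
Σ | 6400.00 |  |  | 222820.00 | 832000.00
x̄ = 222820.00 / 6400.00 = 34.82 mm
ȳ = 832000.00 / 6400.00 = 130.00 mm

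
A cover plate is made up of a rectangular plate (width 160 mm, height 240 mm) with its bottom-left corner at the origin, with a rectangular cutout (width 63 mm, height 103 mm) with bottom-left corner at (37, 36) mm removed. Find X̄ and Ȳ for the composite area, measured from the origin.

plate: A = 160 × 240 = 38400.00, centroid at (80.00, 120.00).
hole: A = −(63 × 103) = -6489.00, centroid at (68.50, 87.50).
ΣA = 31911.00 mm²
ΣAX̄ = (38400.00)(80.00) + (-6489.00)(68.50) = 2627503.50 mm³
ΣAȲ = (38400.00)(120.00) + (-6489.00)(87.50) = 4040212.50 mm³
X̄ = 2627503.50 / 31911.00 = 82.34 mm
Ȳ = 4040212.50 / 31911.00 = 126.61 mm

X̄ = 82.34 mm, Ȳ = 126.61 mm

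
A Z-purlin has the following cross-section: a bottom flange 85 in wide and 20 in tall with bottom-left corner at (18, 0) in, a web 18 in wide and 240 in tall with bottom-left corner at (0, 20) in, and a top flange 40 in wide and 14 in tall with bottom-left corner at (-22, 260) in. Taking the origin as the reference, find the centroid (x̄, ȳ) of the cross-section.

bottom flange: A = 85 × 20 = 1700.00, centroid at (60.50, 10.00).
web: A = 18 × 240 = 4320.00, centroid at (9.00, 140.00).
top flange: A = 40 × 14 = 560.00, centroid at (-2.00, 267.00).
ΣA = 6580.00 in², ΣAx̄ = 140610.00 in³, ΣAȳ = 771320.00 in³.
x̄ = 140610.00/6580.00 = 21.37 in; ȳ = 771320.00/6580.00 = 117.22 in.

x̄ = 21.37 in, ȳ = 117.22 in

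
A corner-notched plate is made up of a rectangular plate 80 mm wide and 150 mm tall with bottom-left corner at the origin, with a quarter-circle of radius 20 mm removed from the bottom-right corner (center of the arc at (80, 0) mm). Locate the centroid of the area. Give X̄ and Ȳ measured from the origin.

Part | A | x̄ᵢ | ȳᵢ | A·x̄ᵢ | A·ȳᵢ
plate | 12000.00 | 40.00 | 75.00 | 480000.00 | 900000.00
removed quarter-circle | -314.16 | 71.51 | 8.49 | -22466.07 | -2666.67
Σ | 11685.84 |  |  | 457533.93 | 897333.33
X̄ = 457533.93 / 11685.84 = 39.15 mm
Ȳ = 897333.33 / 11685.84 = 76.79 mm

X̄ = 39.15 mm, Ȳ = 76.79 mm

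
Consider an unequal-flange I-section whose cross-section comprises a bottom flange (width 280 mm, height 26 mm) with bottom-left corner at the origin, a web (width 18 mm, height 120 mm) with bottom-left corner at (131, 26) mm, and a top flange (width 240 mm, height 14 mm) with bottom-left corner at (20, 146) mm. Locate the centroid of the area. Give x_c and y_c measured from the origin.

x_c = 140.00 mm, y_c = 62.07 mm

bottom flange: A = 280 × 26 = 7280.00, centroid at (140.00, 13.00).
web: A = 18 × 120 = 2160.00, centroid at (140.00, 86.00).
top flange: A = 240 × 14 = 3360.00, centroid at (140.00, 153.00).
ΣA = 12800.00 mm², ΣAx_c = 1792000.00 mm³, ΣAy_c = 794480.00 mm³.
x_c = 1792000.00/12800.00 = 140.00 mm; y_c = 794480.00/12800.00 = 62.07 mm.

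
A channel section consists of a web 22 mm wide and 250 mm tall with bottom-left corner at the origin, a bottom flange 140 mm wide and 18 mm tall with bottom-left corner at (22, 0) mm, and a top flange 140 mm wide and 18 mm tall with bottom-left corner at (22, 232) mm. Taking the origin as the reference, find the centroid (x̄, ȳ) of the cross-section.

web: A = 22 × 250 = 5500.00, centroid at (11.00, 125.00).
bottom flange: A = 140 × 18 = 2520.00, centroid at (92.00, 9.00).
top flange: A = 140 × 18 = 2520.00, centroid at (92.00, 241.00).
ΣA = 10540.00 mm², ΣAx̄ = 524180.00 mm³, ΣAȳ = 1317500.00 mm³.
x̄ = 524180.00/10540.00 = 49.73 mm; ȳ = 1317500.00/10540.00 = 125.00 mm.

x̄ = 49.73 mm, ȳ = 125.00 mm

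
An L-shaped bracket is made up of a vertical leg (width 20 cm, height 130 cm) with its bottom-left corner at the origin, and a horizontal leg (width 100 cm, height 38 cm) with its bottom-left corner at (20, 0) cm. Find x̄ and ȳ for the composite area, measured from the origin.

x̄ = 45.62 cm, ȳ = 37.69 cm

vertical leg: A = 20 × 130 = 2600.00, centroid at (10.00, 65.00).
horizontal leg: A = 100 × 38 = 3800.00, centroid at (70.00, 19.00).
ΣA = 6400.00 cm²
ΣAx̄ = (2600.00)(10.00) + (3800.00)(70.00) = 292000.00 cm³
ΣAȳ = (2600.00)(65.00) + (3800.00)(19.00) = 241200.00 cm³
x̄ = 292000.00 / 6400.00 = 45.62 cm
ȳ = 241200.00 / 6400.00 = 37.69 cm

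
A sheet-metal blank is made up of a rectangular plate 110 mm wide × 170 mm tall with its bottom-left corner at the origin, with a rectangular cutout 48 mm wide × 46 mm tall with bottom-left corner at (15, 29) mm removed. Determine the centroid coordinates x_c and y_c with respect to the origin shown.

plate: A = 110 × 170 = 18700.00, centroid at (55.00, 85.00).
hole: A = −(48 × 46) = -2208.00, centroid at (39.00, 52.00).
ΣA = 16492.00 mm², ΣAx_c = 942388.00 mm³, ΣAy_c = 1474684.00 mm³.
x_c = 942388.00/16492.00 = 57.14 mm; y_c = 1474684.00/16492.00 = 89.42 mm.

x_c = 57.14 mm, y_c = 89.42 mm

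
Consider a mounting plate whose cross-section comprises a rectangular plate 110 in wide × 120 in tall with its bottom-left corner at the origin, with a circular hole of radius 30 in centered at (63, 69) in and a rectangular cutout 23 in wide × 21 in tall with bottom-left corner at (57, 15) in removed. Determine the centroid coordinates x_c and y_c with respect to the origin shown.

x_c = 52.05 in, y_c = 59.11 in

Part | A | x̄ᵢ | ȳᵢ | A·x̄ᵢ | A·ȳᵢ
plate | 13200.00 | 55.00 | 60.00 | 726000.00 | 792000.00
hole 1 | -2827.43 | 63.00 | 69.00 | -178128.30 | -195092.90
hole 2 | -483.00 | 68.50 | 25.50 | -33085.50 | -12316.50
Σ | 9889.57 |  |  | 514786.20 | 584590.60
x_c = 514786.20 / 9889.57 = 52.05 in
y_c = 584590.60 / 9889.57 = 59.11 in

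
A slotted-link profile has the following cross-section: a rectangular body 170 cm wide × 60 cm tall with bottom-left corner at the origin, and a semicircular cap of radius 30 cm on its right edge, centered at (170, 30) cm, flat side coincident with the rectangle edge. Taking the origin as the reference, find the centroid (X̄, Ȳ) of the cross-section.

rectangular body: A = 170 × 60 = 10200.00, centroid at (85.00, 30.00).
semicircular end: A = ½π·30² = 1413.72, centroid at (182.73, 30.00).
ΣA = 11613.72 cm², ΣAX̄ = 1125331.84 cm³, ΣAȲ = 348411.50 cm³.
X̄ = 1125331.84/11613.72 = 96.90 cm; Ȳ = 348411.50/11613.72 = 30.00 cm.

X̄ = 96.90 cm, Ȳ = 30.00 cm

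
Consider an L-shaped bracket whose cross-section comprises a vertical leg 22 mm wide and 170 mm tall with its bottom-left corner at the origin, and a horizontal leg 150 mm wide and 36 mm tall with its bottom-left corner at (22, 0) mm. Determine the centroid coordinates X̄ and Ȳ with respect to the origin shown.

X̄ = 61.81 mm, Ȳ = 45.42 mm

Part | A | x̄ᵢ | ȳᵢ | A·x̄ᵢ | A·ȳᵢ
vertical leg | 3740.00 | 11.00 | 85.00 | 41140.00 | 317900.00
horizontal leg | 5400.00 | 97.00 | 18.00 | 523800.00 | 97200.00
Σ | 9140.00 |  |  | 564940.00 | 415100.00
X̄ = 564940.00 / 9140.00 = 61.81 mm
Ȳ = 415100.00 / 9140.00 = 45.42 mm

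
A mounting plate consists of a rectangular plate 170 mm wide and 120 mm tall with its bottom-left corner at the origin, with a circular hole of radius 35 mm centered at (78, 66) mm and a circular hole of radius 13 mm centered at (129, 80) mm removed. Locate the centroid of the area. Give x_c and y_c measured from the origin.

Part | A | x̄ᵢ | ȳᵢ | A·x̄ᵢ | A·ȳᵢ
plate | 20400.00 | 85.00 | 60.00 | 1734000.00 | 1224000.00
hole 1 | -3848.45 | 78.00 | 66.00 | -300179.18 | -253997.77
hole 2 | -530.93 | 129.00 | 80.00 | -68489.86 | -42474.33
Σ | 16020.62 |  |  | 1365330.96 | 927527.90
x_c = 1365330.96 / 16020.62 = 85.22 mm
y_c = 927527.90 / 16020.62 = 57.90 mm

x_c = 85.22 mm, y_c = 57.90 mm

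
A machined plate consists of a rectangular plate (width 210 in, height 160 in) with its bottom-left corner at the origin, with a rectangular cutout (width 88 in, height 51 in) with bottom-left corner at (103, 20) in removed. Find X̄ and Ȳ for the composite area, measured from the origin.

X̄ = 98.53 in, Ȳ = 85.32 in

plate: A = 210 × 160 = 33600.00, centroid at (105.00, 80.00).
hole: A = −(88 × 51) = -4488.00, centroid at (147.00, 45.50).
ΣA = 29112.00 in², ΣAX̄ = 2868264.00 in³, ΣAȲ = 2483796.00 in³.
X̄ = 2868264.00/29112.00 = 98.53 in; Ȳ = 2483796.00/29112.00 = 85.32 in.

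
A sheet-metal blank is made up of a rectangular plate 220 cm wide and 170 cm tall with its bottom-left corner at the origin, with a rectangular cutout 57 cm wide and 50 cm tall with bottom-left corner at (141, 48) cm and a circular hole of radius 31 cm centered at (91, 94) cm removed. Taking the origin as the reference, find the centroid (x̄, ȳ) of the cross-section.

plate: A = 220 × 170 = 37400.00, centroid at (110.00, 85.00).
hole 1: A = −(57 × 50) = -2850.00, centroid at (169.50, 73.00).
hole 2: A = −π·31² = -3019.07, centroid at (91.00, 94.00).
ΣA = 31530.93 cm², ΣAx̄ = 3356189.58 cm³, ΣAȳ = 2687157.37 cm³.
x̄ = 3356189.58/31530.93 = 106.44 cm; ȳ = 2687157.37/31530.93 = 85.22 cm.

x̄ = 106.44 cm, ȳ = 85.22 cm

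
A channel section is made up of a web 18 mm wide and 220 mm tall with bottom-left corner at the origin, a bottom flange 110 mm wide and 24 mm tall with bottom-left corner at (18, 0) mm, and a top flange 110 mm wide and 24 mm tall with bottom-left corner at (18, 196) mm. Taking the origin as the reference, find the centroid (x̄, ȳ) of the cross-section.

web: A = 18 × 220 = 3960.00, centroid at (9.00, 110.00).
bottom flange: A = 110 × 24 = 2640.00, centroid at (73.00, 12.00).
top flange: A = 110 × 24 = 2640.00, centroid at (73.00, 208.00).
ΣA = 9240.00 mm²
ΣAx̄ = (3960.00)(9.00) + (2640.00)(73.00) + (2640.00)(73.00) = 421080.00 mm³
ΣAȳ = (3960.00)(110.00) + (2640.00)(12.00) + (2640.00)(208.00) = 1016400.00 mm³
x̄ = 421080.00 / 9240.00 = 45.57 mm
ȳ = 1016400.00 / 9240.00 = 110.00 mm

x̄ = 45.57 mm, ȳ = 110.00 mm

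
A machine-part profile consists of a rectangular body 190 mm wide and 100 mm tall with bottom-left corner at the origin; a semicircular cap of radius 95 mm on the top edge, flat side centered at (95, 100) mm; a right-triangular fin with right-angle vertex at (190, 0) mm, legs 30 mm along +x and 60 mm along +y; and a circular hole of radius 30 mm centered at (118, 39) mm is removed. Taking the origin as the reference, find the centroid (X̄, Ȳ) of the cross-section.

rectangular body: A = 190 × 100 = 19000.00, centroid at (95.00, 50.00).
semicircular top: A = ½π·95² = 14176.44, centroid at (95.00, 140.32).
triangular fin: A = ½·30·60 = 900.00, centroid at (200.00, 20.00).
hole: A = −π·30² = -2827.43, centroid at (118.00, 39.00).
ΣA = 31249.00 mm², ΣAX̄ = 2998124.36 mm³, ΣAȲ = 2846957.12 mm³.
X̄ = 2998124.36/31249.00 = 95.94 mm; Ȳ = 2846957.12/31249.00 = 91.11 mm.

X̄ = 95.94 mm, Ȳ = 91.11 mm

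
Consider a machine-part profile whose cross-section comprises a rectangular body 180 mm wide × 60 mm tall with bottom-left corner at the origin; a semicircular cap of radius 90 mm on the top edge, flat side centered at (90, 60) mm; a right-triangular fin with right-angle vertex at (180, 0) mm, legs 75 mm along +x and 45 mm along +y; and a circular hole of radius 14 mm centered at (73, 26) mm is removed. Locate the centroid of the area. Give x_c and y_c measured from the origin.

x_c = 98.32 mm, y_c = 64.35 mm

rectangular body: A = 180 × 60 = 10800.00, centroid at (90.00, 30.00).
semicircular top: A = ½π·90² = 12723.45, centroid at (90.00, 98.20).
triangular fin: A = ½·75·45 = 1687.50, centroid at (205.00, 15.00).
hole: A = −π·14² = -615.75, centroid at (73.00, 26.00).
ΣA = 24595.20 mm²
ΣAx_c = (10800.00)(90.00) + (12723.45)(90.00) + (1687.50)(205.00) + (-615.75)(73.00) = 2418098.11 mm³
ΣAy_c = (10800.00)(30.00) + (12723.45)(98.20) + (1687.50)(15.00) + (-615.75)(26.00) = 1582709.96 mm³
x_c = 2418098.11 / 24595.20 = 98.32 mm
y_c = 1582709.96 / 24595.20 = 64.35 mm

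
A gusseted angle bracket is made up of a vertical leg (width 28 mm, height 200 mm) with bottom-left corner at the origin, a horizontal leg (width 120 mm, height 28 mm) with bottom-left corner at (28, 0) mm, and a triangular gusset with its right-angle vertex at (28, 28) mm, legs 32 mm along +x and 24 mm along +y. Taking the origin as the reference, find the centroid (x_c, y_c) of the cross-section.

Part | A | x̄ᵢ | ȳᵢ | A·x̄ᵢ | A·ȳᵢ
vertical leg | 5600.00 | 14.00 | 100.00 | 78400.00 | 560000.00
horizontal leg | 3360.00 | 88.00 | 14.00 | 295680.00 | 47040.00
gusset | 384.00 | 38.67 | 36.00 | 14848.00 | 13824.00
Σ | 9344.00 |  |  | 388928.00 | 620864.00
x_c = 388928.00 / 9344.00 = 41.62 mm
y_c = 620864.00 / 9344.00 = 66.45 mm

x_c = 41.62 mm, y_c = 66.45 mm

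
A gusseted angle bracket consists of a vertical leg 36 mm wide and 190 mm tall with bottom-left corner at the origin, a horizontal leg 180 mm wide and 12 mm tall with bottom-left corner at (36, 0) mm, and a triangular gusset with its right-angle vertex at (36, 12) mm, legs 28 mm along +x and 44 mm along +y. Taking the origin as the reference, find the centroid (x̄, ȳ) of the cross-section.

Part | A | x̄ᵢ | ȳᵢ | A·x̄ᵢ | A·ȳᵢ
vertical leg | 6840.00 | 18.00 | 95.00 | 123120.00 | 649800.00
horizontal leg | 2160.00 | 126.00 | 6.00 | 272160.00 | 12960.00
gusset | 616.00 | 45.33 | 26.67 | 27925.33 | 16426.67
Σ | 9616.00 |  |  | 423205.33 | 679186.67
x̄ = 423205.33 / 9616.00 = 44.01 mm
ȳ = 679186.67 / 9616.00 = 70.63 mm

x̄ = 44.01 mm, ȳ = 70.63 mm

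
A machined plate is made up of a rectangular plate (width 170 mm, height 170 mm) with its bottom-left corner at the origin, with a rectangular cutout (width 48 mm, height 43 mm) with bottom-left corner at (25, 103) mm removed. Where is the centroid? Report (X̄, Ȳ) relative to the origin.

Part | A | x̄ᵢ | ȳᵢ | A·x̄ᵢ | A·ȳᵢ
plate | 28900.00 | 85.00 | 85.00 | 2456500.00 | 2456500.00
hole | -2064.00 | 49.00 | 124.50 | -101136.00 | -256968.00
Σ | 26836.00 |  |  | 2355364.00 | 2199532.00
X̄ = 2355364.00 / 26836.00 = 87.77 mm
Ȳ = 2199532.00 / 26836.00 = 81.96 mm

X̄ = 87.77 mm, Ȳ = 81.96 mm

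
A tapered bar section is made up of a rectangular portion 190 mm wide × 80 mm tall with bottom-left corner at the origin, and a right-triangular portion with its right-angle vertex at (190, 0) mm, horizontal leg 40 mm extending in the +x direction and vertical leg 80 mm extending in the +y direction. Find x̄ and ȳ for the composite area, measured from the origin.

rectangular portion: A = 190 × 80 = 15200.00, centroid at (95.00, 40.00).
triangular portion: A = ½·40·80 = 1600.00, centroid at (203.33, 26.67).
ΣA = 16800.00 mm², ΣAx̄ = 1769333.33 mm³, ΣAȳ = 650666.67 mm³.
x̄ = 1769333.33/16800.00 = 105.32 mm; ȳ = 650666.67/16800.00 = 38.73 mm.

x̄ = 105.32 mm, ȳ = 38.73 mm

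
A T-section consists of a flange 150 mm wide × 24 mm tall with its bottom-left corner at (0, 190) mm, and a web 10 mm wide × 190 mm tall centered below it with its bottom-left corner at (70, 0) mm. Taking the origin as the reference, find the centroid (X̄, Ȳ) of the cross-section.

Part | A | x̄ᵢ | ȳᵢ | A·x̄ᵢ | A·ȳᵢ
web | 1900.00 | 75.00 | 95.00 | 142500.00 | 180500.00
flange | 3600.00 | 75.00 | 202.00 | 270000.00 | 727200.00
Σ | 5500.00 |  |  | 412500.00 | 907700.00
X̄ = 412500.00 / 5500.00 = 75.00 mm
Ȳ = 907700.00 / 5500.00 = 165.04 mm

X̄ = 75.00 mm, Ȳ = 165.04 mm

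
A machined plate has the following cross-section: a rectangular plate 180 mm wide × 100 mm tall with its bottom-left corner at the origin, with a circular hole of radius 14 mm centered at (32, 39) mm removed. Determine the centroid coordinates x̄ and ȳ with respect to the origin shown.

Part | A | x̄ᵢ | ȳᵢ | A·x̄ᵢ | A·ȳᵢ
plate | 18000.00 | 90.00 | 50.00 | 1620000.00 | 900000.00
hole | -615.75 | 32.00 | 39.00 | -19704.07 | -24014.33
Σ | 17384.25 |  |  | 1600295.93 | 875985.67
x̄ = 1600295.93 / 17384.25 = 92.05 mm
ȳ = 875985.67 / 17384.25 = 50.39 mm

x̄ = 92.05 mm, ȳ = 50.39 mm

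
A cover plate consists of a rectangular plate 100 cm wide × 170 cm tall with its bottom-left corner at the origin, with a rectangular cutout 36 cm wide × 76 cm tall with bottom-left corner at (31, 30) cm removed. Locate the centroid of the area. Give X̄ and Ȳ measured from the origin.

plate: A = 100 × 170 = 17000.00, centroid at (50.00, 85.00).
hole: A = −(36 × 76) = -2736.00, centroid at (49.00, 68.00).
ΣA = 14264.00 cm²
ΣAX̄ = (17000.00)(50.00) + (-2736.00)(49.00) = 715936.00 cm³
ΣAȲ = (17000.00)(85.00) + (-2736.00)(68.00) = 1258952.00 cm³
X̄ = 715936.00 / 14264.00 = 50.19 cm
Ȳ = 1258952.00 / 14264.00 = 88.26 cm

X̄ = 50.19 cm, Ȳ = 88.26 cm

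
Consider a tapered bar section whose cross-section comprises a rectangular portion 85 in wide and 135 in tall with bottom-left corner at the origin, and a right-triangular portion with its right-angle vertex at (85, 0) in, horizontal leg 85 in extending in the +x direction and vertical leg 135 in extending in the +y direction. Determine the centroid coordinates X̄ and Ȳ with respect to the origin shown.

X̄ = 66.11 in, Ȳ = 60.00 in

Part | A | x̄ᵢ | ȳᵢ | A·x̄ᵢ | A·ȳᵢ
rectangular portion | 11475.00 | 42.50 | 67.50 | 487687.50 | 774562.50
triangular portion | 5737.50 | 113.33 | 45.00 | 650250.00 | 258187.50
Σ | 17212.50 |  |  | 1137937.50 | 1032750.00
X̄ = 1137937.50 / 17212.50 = 66.11 in
Ȳ = 1032750.00 / 17212.50 = 60.00 in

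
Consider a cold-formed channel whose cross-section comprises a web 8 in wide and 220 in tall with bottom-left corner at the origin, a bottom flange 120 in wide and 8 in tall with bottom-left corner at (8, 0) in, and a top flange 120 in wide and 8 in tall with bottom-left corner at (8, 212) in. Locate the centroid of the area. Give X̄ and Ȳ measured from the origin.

X̄ = 37.39 in, Ȳ = 110.00 in

Part | A | x̄ᵢ | ȳᵢ | A·x̄ᵢ | A·ȳᵢ
web | 1760.00 | 4.00 | 110.00 | 7040.00 | 193600.00
bottom flange | 960.00 | 68.00 | 4.00 | 65280.00 | 3840.00
top flange | 960.00 | 68.00 | 216.00 | 65280.00 | 207360.00
Σ | 3680.00 |  |  | 137600.00 | 404800.00
X̄ = 137600.00 / 3680.00 = 37.39 in
Ȳ = 404800.00 / 3680.00 = 110.00 in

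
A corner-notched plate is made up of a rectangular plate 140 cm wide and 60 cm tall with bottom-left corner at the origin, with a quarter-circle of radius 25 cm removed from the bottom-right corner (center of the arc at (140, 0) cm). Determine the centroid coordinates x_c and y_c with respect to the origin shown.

x_c = 66.31 cm, y_c = 31.20 cm

Part | A | x̄ᵢ | ȳᵢ | A·x̄ᵢ | A·ȳᵢ
plate | 8400.00 | 70.00 | 30.00 | 588000.00 | 252000.00
removed quarter-circle | -490.87 | 129.39 | 10.61 | -63514.01 | -5208.33
Σ | 7909.13 |  |  | 524485.99 | 246791.67
x_c = 524485.99 / 7909.13 = 66.31 cm
y_c = 246791.67 / 7909.13 = 31.20 cm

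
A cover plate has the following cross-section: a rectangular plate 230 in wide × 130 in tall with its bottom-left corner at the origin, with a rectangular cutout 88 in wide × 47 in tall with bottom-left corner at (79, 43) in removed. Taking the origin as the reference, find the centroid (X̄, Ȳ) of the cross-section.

X̄ = 113.72 in, Ȳ = 64.76 in

plate: A = 230 × 130 = 29900.00, centroid at (115.00, 65.00).
hole: A = −(88 × 47) = -4136.00, centroid at (123.00, 66.50).
ΣA = 25764.00 in²
ΣAX̄ = (29900.00)(115.00) + (-4136.00)(123.00) = 2929772.00 in³
ΣAȲ = (29900.00)(65.00) + (-4136.00)(66.50) = 1668456.00 in³
X̄ = 2929772.00 / 25764.00 = 113.72 in
Ȳ = 1668456.00 / 25764.00 = 64.76 in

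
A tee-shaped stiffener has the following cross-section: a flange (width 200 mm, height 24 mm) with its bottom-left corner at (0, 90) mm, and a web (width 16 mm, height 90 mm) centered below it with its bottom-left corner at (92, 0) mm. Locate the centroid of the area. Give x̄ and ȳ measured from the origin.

x̄ = 100.00 mm, ȳ = 88.85 mm

web: A = 16 × 90 = 1440.00, centroid at (100.00, 45.00).
flange: A = 200 × 24 = 4800.00, centroid at (100.00, 102.00).
ΣA = 6240.00 mm², ΣAx̄ = 624000.00 mm³, ΣAȳ = 554400.00 mm³.
x̄ = 624000.00/6240.00 = 100.00 mm; ȳ = 554400.00/6240.00 = 88.85 mm.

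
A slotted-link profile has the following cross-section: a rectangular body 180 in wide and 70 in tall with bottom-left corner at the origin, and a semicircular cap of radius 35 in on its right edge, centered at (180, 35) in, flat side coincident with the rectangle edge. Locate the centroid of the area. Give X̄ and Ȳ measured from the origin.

rectangular body: A = 180 × 70 = 12600.00, centroid at (90.00, 35.00).
semicircular end: A = ½π·35² = 1924.23, centroid at (194.85, 35.00).
ΣA = 14524.23 in², ΣAX̄ = 1508943.92 in³, ΣAȲ = 508347.89 in³.
X̄ = 1508943.92/14524.23 = 103.89 in; Ȳ = 508347.89/14524.23 = 35.00 in.

X̄ = 103.89 in, Ȳ = 35.00 in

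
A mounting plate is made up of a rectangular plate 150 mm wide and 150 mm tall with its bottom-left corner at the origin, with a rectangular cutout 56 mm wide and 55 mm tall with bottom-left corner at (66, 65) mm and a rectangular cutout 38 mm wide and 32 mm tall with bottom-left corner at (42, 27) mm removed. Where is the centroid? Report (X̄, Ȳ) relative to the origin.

plate: A = 150 × 150 = 22500.00, centroid at (75.00, 75.00).
hole 1: A = −(56 × 55) = -3080.00, centroid at (94.00, 92.50).
hole 2: A = −(38 × 32) = -1216.00, centroid at (61.00, 43.00).
ΣA = 18204.00 mm²
ΣAX̄ = (22500.00)(75.00) + (-3080.00)(94.00) + (-1216.00)(61.00) = 1323804.00 mm³
ΣAȲ = (22500.00)(75.00) + (-3080.00)(92.50) + (-1216.00)(43.00) = 1350312.00 mm³
X̄ = 1323804.00 / 18204.00 = 72.72 mm
Ȳ = 1350312.00 / 18204.00 = 74.18 mm

X̄ = 72.72 mm, Ȳ = 74.18 mm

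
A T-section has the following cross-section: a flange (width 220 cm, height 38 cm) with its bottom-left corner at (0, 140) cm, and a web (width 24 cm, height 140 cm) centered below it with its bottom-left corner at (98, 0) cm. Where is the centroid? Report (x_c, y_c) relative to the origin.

web: A = 24 × 140 = 3360.00, centroid at (110.00, 70.00).
flange: A = 220 × 38 = 8360.00, centroid at (110.00, 159.00).
ΣA = 11720.00 cm², ΣAx_c = 1289200.00 cm³, ΣAy_c = 1564440.00 cm³.
x_c = 1289200.00/11720.00 = 110.00 cm; y_c = 1564440.00/11720.00 = 133.48 cm.

x_c = 110.00 cm, y_c = 133.48 cm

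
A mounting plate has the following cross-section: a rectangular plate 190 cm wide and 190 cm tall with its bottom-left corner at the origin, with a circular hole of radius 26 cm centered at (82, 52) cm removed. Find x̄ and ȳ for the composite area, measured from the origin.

x̄ = 95.81 cm, ȳ = 97.69 cm

Part | A | x̄ᵢ | ȳᵢ | A·x̄ᵢ | A·ȳᵢ
plate | 36100.00 | 95.00 | 95.00 | 3429500.00 | 3429500.00
hole | -2123.72 | 82.00 | 52.00 | -174144.76 | -110433.26
Σ | 33976.28 |  |  | 3255355.24 | 3319066.74
x̄ = 3255355.24 / 33976.28 = 95.81 cm
ȳ = 3319066.74 / 33976.28 = 97.69 cm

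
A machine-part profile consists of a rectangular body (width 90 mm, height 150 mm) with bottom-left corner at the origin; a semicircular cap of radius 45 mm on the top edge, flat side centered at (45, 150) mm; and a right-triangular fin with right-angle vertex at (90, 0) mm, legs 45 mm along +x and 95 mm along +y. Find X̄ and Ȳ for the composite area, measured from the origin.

X̄ = 51.82 mm, Ȳ = 85.98 mm

rectangular body: A = 90 × 150 = 13500.00, centroid at (45.00, 75.00).
semicircular top: A = ½π·45² = 3180.86, centroid at (45.00, 169.10).
triangular fin: A = ½·45·95 = 2137.50, centroid at (105.00, 31.67).
ΣA = 18818.36 mm²
ΣAX̄ = (13500.00)(45.00) + (3180.86)(45.00) + (2137.50)(105.00) = 975076.32 mm³
ΣAȲ = (13500.00)(75.00) + (3180.86)(169.10) + (2137.50)(31.67) = 1618066.88 mm³
X̄ = 975076.32 / 18818.36 = 51.82 mm
Ȳ = 1618066.88 / 18818.36 = 85.98 mm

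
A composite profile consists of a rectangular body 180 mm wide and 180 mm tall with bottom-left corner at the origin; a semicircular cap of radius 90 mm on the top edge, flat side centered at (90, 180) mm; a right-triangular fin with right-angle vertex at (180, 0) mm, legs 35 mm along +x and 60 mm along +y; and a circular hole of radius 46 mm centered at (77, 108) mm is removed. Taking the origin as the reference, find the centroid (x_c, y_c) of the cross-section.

x_c = 94.89 mm, y_c = 126.38 mm

rectangular body: A = 180 × 180 = 32400.00, centroid at (90.00, 90.00).
semicircular top: A = ½π·90² = 12723.45, centroid at (90.00, 218.20).
triangular fin: A = ½·35·60 = 1050.00, centroid at (191.67, 20.00).
hole: A = −π·46² = -6647.61, centroid at (77.00, 108.00).
ΣA = 39525.84 mm², ΣAx_c = 3750494.55 mm³, ΣAy_c = 4995279.16 mm³.
x_c = 3750494.55/39525.84 = 94.89 mm; y_c = 4995279.16/39525.84 = 126.38 mm.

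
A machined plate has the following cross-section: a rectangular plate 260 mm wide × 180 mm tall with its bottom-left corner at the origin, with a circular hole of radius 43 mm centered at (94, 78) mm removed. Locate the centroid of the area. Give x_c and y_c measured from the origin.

plate: A = 260 × 180 = 46800.00, centroid at (130.00, 90.00).
hole: A = −π·43² = -5808.80, centroid at (94.00, 78.00).
ΣA = 40991.20 mm²
ΣAx_c = (46800.00)(130.00) + (-5808.80)(94.00) = 5537972.35 mm³
ΣAy_c = (46800.00)(90.00) + (-5808.80)(78.00) = 3758913.22 mm³
x_c = 5537972.35 / 40991.20 = 135.10 mm
y_c = 3758913.22 / 40991.20 = 91.70 mm

x_c = 135.10 mm, y_c = 91.70 mm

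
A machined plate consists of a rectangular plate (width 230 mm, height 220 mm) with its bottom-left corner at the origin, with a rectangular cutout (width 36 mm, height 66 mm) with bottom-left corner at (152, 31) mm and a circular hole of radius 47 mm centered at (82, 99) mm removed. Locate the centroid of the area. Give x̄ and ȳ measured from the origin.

x̄ = 117.38 mm, ȳ = 114.50 mm

plate: A = 230 × 220 = 50600.00, centroid at (115.00, 110.00).
hole 1: A = −(36 × 66) = -2376.00, centroid at (170.00, 64.00).
hole 2: A = −π·47² = -6939.78, centroid at (82.00, 99.00).
ΣA = 41284.22 mm²
ΣAx̄ = (50600.00)(115.00) + (-2376.00)(170.00) + (-6939.78)(82.00) = 4846018.19 mm³
ΣAȳ = (50600.00)(110.00) + (-2376.00)(64.00) + (-6939.78)(99.00) = 4726897.96 mm³
x̄ = 4846018.19 / 41284.22 = 117.38 mm
ȳ = 4726897.96 / 41284.22 = 114.50 mm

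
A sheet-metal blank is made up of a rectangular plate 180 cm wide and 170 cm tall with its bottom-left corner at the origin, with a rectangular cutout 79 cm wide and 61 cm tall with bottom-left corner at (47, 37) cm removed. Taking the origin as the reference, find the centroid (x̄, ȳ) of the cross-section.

plate: A = 180 × 170 = 30600.00, centroid at (90.00, 85.00).
hole: A = −(79 × 61) = -4819.00, centroid at (86.50, 67.50).
ΣA = 25781.00 cm², ΣAx̄ = 2337156.50 cm³, ΣAȳ = 2275717.50 cm³.
x̄ = 2337156.50/25781.00 = 90.65 cm; ȳ = 2275717.50/25781.00 = 88.27 cm.

x̄ = 90.65 cm, ȳ = 88.27 cm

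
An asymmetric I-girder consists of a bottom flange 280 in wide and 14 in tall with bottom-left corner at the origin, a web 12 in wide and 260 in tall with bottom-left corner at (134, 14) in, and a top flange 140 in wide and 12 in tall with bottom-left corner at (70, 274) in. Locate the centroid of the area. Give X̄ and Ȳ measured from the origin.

X̄ = 140.00 in, Ȳ = 108.61 in

bottom flange: A = 280 × 14 = 3920.00, centroid at (140.00, 7.00).
web: A = 12 × 260 = 3120.00, centroid at (140.00, 144.00).
top flange: A = 140 × 12 = 1680.00, centroid at (140.00, 280.00).
ΣA = 8720.00 in², ΣAX̄ = 1220800.00 in³, ΣAȲ = 947120.00 in³.
X̄ = 1220800.00/8720.00 = 140.00 in; Ȳ = 947120.00/8720.00 = 108.61 in.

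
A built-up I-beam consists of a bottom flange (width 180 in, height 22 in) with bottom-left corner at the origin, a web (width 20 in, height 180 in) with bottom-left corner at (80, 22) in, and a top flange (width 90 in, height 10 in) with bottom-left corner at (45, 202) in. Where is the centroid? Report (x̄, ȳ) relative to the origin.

x̄ = 90.00 in, ȳ = 74.83 in

Part | A | x̄ᵢ | ȳᵢ | A·x̄ᵢ | A·ȳᵢ
bottom flange | 3960.00 | 90.00 | 11.00 | 356400.00 | 43560.00
web | 3600.00 | 90.00 | 112.00 | 324000.00 | 403200.00
top flange | 900.00 | 90.00 | 207.00 | 81000.00 | 186300.00
Σ | 8460.00 |  |  | 761400.00 | 633060.00
x̄ = 761400.00 / 8460.00 = 90.00 in
ȳ = 633060.00 / 8460.00 = 74.83 in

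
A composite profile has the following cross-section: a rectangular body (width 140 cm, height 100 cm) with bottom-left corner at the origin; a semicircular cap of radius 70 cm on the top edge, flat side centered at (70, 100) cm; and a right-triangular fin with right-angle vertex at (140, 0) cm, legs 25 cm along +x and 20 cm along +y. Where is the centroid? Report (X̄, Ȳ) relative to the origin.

Part | A | x̄ᵢ | ȳᵢ | A·x̄ᵢ | A·ȳᵢ
rectangular body | 14000.00 | 70.00 | 50.00 | 980000.00 | 700000.00
semicircular top | 7696.90 | 70.00 | 129.71 | 538783.14 | 998356.87
triangular fin | 250.00 | 148.33 | 6.67 | 37083.33 | 1666.67
Σ | 21946.90 |  |  | 1555866.47 | 1700023.53
X̄ = 1555866.47 / 21946.90 = 70.89 cm
Ȳ = 1700023.53 / 21946.90 = 77.46 cm

X̄ = 70.89 cm, Ȳ = 77.46 cm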